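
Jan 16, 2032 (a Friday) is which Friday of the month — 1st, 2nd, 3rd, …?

Day 16 falls in week ⌈16/7⌉ of the month.
Days 1–7 hold the 1st Friday, 8–14 the 2nd, 15–21 the 3rd, 22–28 the 4th, 29–31 the 5th.
16 is in the range for the 3rd.

3rd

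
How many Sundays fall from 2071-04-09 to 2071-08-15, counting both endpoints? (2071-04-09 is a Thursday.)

18

2071-04-09 is a Thursday; the first Sunday on or after it is 2071-04-12 (3 days later).
From 2071-04-12 to 2071-08-15: 18 + 31 + 30 + 31 + 15 = 125 days (rest of April, May, June, July, August).
125 ÷ 7 = 17 full weeks with remainder 6, so 17 more Sundays after the first → 18.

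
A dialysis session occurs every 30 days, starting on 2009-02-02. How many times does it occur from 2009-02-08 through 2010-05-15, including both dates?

15

Occurrences land 30·i days after 2009-02-02 for i = 0, 1, 2, …
2009-02-08 is 6 days after the start; 6 ÷ 30 = 0 remainder 6; since the remainder is 6, round up to i = 1. First occurrence in the window: #2 on 2009-03-04 (1×30 = 30 days in).
2010-05-15 is 467 days after the start; 467 ÷ 30 = 15 remainder 17. Last occurrence in the window: #16 on 2010-04-28.
Occurrences #2 through #16: 15 in total.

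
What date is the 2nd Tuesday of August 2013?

August 13, 2013

August 2013 begins on a Thursday, so the first Tuesday is August 6 (5 days later).
The 2nd Tuesday is 1 weeks later: 6 + 7 = 13.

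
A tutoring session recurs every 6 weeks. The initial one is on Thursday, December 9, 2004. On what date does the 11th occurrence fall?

February 2, 2006

The 11th occurrence is 10 intervals after the first: 10 × 42 = 420 days after December 9, 2004.
December has 31 days — 22 days to the end of December leaves 398.
January has 31 days (367 left).
February has 28 days (339 left).
March has 31 days (308 left).
April has 30 days (278 left).
May has 31 days (247 left).
June has 30 days (217 left).
July has 31 days (186 left).
August has 31 days (155 left).
September has 30 days (125 left).
October has 31 days (94 left).
November has 30 days (64 left).
December has 31 days (33 left).
January has 31 days (2 left).
2 days into February → February 2, 2006.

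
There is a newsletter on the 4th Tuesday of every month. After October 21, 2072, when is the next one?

October 2072 starts on a Saturday; its first Tuesday is the 4th, so the 4th Tuesday is the 25th — October 25, 2072.
October 25, 2072 is after October 21, 2072, so that is the next one.

October 25, 2072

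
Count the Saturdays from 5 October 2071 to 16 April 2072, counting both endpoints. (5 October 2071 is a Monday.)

28

5 October 2071 is a Monday; the first Saturday on or after it is 10 October 2071 (5 days later).
From 10 October 2071 to 16 April 2072: 21 + 30 + 31 + 31 + 29 + 31 + 16 = 189 days (rest of October, November, December, January, February, March, April).
189 ÷ 7 = 27 full weeks with remainder 0, so 27 more Saturdays after the first → 28.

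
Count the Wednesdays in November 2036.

1 November 2036 is a Saturday; the first Wednesday on or after it is 5 November 2036 (4 days later).
From 5 November 2036 to 30 November 2036 is 30 − 5 = 25 days.
25 ÷ 7 = 3 full weeks with remainder 4, so 3 more Wednesdays after the first → 4.

4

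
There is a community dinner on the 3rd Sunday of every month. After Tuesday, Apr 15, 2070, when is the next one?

Apr 20, 2070

Apr 2070 starts on a Tuesday; its first Sunday is the 6th, so the 3rd Sunday is the 20th — Apr 20, 2070.
Apr 20, 2070 is after Apr 15, 2070, so that is the next one.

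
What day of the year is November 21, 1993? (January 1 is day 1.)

Days in months before November: 31 + 28 + 31 + 30 + 31 + 30 + 31 + 31 + 30 + 31 = 304.
Plus 21 days into November → day 325.

325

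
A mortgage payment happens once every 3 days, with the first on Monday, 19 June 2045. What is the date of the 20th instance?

The 20th occurrence is 19 intervals after the first: 19 × 3 = 57 days after 19 June 2045.
June has 30 days — 11 days to the end of June leaves 46.
July has 31 days (15 left).
15 days into August → 15 August 2045.

15 August 2045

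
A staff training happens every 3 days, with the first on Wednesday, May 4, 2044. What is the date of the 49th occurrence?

Sep 25, 2044

The 49th occurrence is 48 intervals after the first: 48 × 3 = 144 days after May 4, 2044.
May has 31 days — 27 days to the end of May leaves 117.
Jun has 30 days (87 left).
Jul has 31 days (56 left).
Aug has 31 days (25 left).
25 days into Sep → Sep 25, 2044.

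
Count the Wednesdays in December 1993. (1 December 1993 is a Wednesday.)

5

1 December 1993 is a Wednesday; the first Wednesday on or after it is 1 December 1993.
From 1 December 1993 to 31 December 1993 is 31 − 1 = 30 days.
30 ÷ 7 = 4 full weeks with remainder 2, so 4 more Wednesdays after the first → 5.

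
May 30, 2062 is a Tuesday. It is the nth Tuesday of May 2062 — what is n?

Day 30 falls in week ⌈30/7⌉ of the month.
Days 1–7 hold the 1st Tuesday, 8–14 the 2nd, 15–21 the 3rd, 22–28 the 4th, 29–31 the 5th.
30 is in the range for the 5th.

5th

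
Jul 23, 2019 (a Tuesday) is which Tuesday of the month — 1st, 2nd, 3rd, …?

4th

Day 23 falls in week ⌈23/7⌉ of the month.
Days 1–7 hold the 1st Tuesday, 8–14 the 2nd, 15–21 the 3rd, 22–28 the 4th, 29–31 the 5th.
23 is in the range for the 4th.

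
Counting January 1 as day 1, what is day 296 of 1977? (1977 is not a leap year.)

January has 31 days (296 − 31 = 265 remain).
February has 28 days (265 − 28 = 237 remain).
March has 31 days (237 − 31 = 206 remain).
April has 30 days (206 − 30 = 176 remain).
May has 31 days (176 − 31 = 145 remain).
June has 30 days (145 − 30 = 115 remain).
July has 31 days (115 − 31 = 84 remain).
August has 31 days (84 − 31 = 53 remain).
September has 30 days (53 − 30 = 23 remain).
23 into October → October 23.

23 October 1977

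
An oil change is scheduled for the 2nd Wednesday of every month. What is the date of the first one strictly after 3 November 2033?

9 November 2033

November 2033 starts on a Tuesday; its first Wednesday is the 2nd, so the 2nd Wednesday is the 9th — 9 November 2033.
9 November 2033 is after 3 November 2033, so that is the next one.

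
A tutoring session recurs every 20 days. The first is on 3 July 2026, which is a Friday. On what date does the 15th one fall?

9 April 2027

The 15th occurrence is 14 intervals after the first: 14 × 20 = 280 days after 3 July 2026.
July has 31 days — 28 days to the end of July leaves 252.
August has 31 days (221 left).
September has 30 days (191 left).
October has 31 days (160 left).
November has 30 days (130 left).
December has 31 days (99 left).
January has 31 days (68 left).
February has 28 days (40 left).
March has 31 days (9 left).
9 days into April → 9 April 2027.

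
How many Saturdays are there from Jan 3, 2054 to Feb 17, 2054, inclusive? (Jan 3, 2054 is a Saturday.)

7

Jan 3, 2054 is a Saturday; the first Saturday on or after it is Jan 3, 2054.
From Jan 3, 2054 to Feb 17, 2054: 28 + 17 = 45 days (rest of Jan, Feb).
45 ÷ 7 = 6 full weeks with remainder 3, so 6 more Saturdays after the first → 7.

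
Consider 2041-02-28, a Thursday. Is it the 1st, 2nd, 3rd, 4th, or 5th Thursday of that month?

4th

Day 28 falls in week ⌈28/7⌉ of the month.
Days 1–7 hold the 1st Thursday, 8–14 the 2nd, 15–21 the 3rd, 22–28 the 4th, 29–31 the 5th.
28 is in the range for the 4th.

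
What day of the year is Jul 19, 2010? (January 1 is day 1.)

Days in months before Jul: 31 + 28 + 31 + 30 + 31 + 30 = 181.
Plus 19 days into Jul → day 200.

200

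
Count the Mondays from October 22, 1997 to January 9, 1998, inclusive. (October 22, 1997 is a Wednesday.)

October 22, 1997 is a Wednesday; the first Monday on or after it is October 27, 1997 (5 days later).
From October 27, 1997 to January 9, 1998: 4 + 30 + 31 + 9 = 74 days (rest of October, November, December, January).
74 ÷ 7 = 10 full weeks with remainder 4, so 10 more Mondays after the first → 11.

11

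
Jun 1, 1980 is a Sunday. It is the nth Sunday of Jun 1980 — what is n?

1st

Day 1 falls in week ⌈1/7⌉ of the month.
Days 1–7 hold the 1st Sunday, 8–14 the 2nd, 15–21 the 3rd, 22–28 the 4th, 29–31 the 5th.
1 is in the range for the 1st.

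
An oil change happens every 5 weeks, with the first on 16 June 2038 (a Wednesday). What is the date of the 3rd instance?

25 August 2038

The 3rd occurrence is 2 intervals after the first: 2 × 35 = 70 days after 16 June 2038.
June has 30 days — 14 days to the end of June leaves 56.
July has 31 days (25 left).
25 days into August → 25 August 2038.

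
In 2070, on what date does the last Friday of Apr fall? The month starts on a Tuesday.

Apr 2070 begins on a Tuesday, so the first Friday is Apr 4 (3 days later).
Apr 2070 has 30 days. Adding weeks: 4, 11, 18, 25 — the last one ≤ 30 is the 25th.

Apr 25, 2070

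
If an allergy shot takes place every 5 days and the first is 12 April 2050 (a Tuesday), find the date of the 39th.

The 39th occurrence is 38 intervals after the first: 38 × 5 = 190 days after 12 April 2050.
April has 30 days — 18 days to the end of April leaves 172.
May has 31 days (141 left).
June has 30 days (111 left).
July has 31 days (80 left).
August has 31 days (49 left).
September has 30 days (19 left).
19 days into October → 19 October 2050.

19 October 2050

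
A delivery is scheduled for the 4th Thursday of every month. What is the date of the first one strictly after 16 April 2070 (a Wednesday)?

April 2070 starts on a Tuesday; its first Thursday is the 3rd, so the 4th Thursday is the 24th — 24 April 2070.
24 April 2070 is after 16 April 2070, so that is the next one.

24 April 2070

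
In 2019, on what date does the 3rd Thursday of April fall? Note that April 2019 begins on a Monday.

18 April 2019

April 2019 begins on a Monday, so the first Thursday is April 4 (3 days later).
The 3rd Thursday is 2 weeks later: 4 + 14 = 18.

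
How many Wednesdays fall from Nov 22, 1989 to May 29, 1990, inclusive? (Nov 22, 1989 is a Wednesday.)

Nov 22, 1989 is a Wednesday; the first Wednesday on or after it is Nov 22, 1989.
From Nov 22, 1989 to May 29, 1990: 8 + 31 + 31 + 28 + 31 + 30 + 29 = 188 days (rest of Nov, Dec, Jan, Feb, Mar, Apr, May).
188 ÷ 7 = 26 full weeks with remainder 6, so 26 more Wednesdays after the first → 27.

27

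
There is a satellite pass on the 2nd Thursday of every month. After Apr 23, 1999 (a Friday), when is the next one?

May 13, 1999

Apr 1999 starts on a Thursday; its first Thursday is the 1st, so the 2nd Thursday is the 8th — Apr 8, 1999.
That is not after Apr 23, 1999, so look at May 1999.
May 1999 starts on a Saturday; its first Thursday is the 6th, so the 2nd Thursday is the 13th — May 13, 1999.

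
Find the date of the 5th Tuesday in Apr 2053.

Apr 2053 begins on a Tuesday, so the first Tuesday is Apr 1.
The 5th Tuesday is 4 weeks later: 1 + 28 = 29.

Apr 29, 2053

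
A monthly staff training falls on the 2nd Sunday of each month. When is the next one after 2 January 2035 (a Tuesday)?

January 2035 starts on a Monday; its first Sunday is the 7th, so the 2nd Sunday is the 14th — 14 January 2035.
14 January 2035 is after 2 January 2035, so that is the next one.

14 January 2035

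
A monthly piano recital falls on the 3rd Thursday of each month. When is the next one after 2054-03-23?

March 2054 starts on a Sunday; its first Thursday is the 5th, so the 3rd Thursday is the 19th — 2054-03-19.
That is not after 2054-03-23, so look at April 2054.
April 2054 starts on a Wednesday; its first Thursday is the 2nd, so the 3rd Thursday is the 16th — 2054-04-16.

2054-04-16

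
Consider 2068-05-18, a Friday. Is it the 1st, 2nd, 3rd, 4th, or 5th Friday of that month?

3rd

Day 18 falls in week ⌈18/7⌉ of the month.
Days 1–7 hold the 1st Friday, 8–14 the 2nd, 15–21 the 3rd, 22–28 the 4th, 29–31 the 5th.
18 is in the range for the 3rd.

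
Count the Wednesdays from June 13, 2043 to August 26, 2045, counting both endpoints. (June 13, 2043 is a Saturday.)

115

June 13, 2043 is a Saturday; the first Wednesday on or after it is June 17, 2043 (4 days later).
From June 17, 2043 to August 26, 2045: 197 + 366 + 238 = 801 days (rest of 2043, 2044, to August 26, 2045 in 2045).
801 ÷ 7 = 114 full weeks with remainder 3, so 114 more Wednesdays after the first → 115.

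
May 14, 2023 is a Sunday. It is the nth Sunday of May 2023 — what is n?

2nd

Day 14 falls in week ⌈14/7⌉ of the month.
Days 1–7 hold the 1st Sunday, 8–14 the 2nd, 15–21 the 3rd, 22–28 the 4th, 29–31 the 5th.
14 is in the range for the 2nd.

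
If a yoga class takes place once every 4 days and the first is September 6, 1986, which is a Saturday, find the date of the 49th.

The 49th occurrence is 48 intervals after the first: 48 × 4 = 192 days after September 6, 1986.
September has 30 days — 24 days to the end of September leaves 168.
October has 31 days (137 left).
November has 30 days (107 left).
December has 31 days (76 left).
January has 31 days (45 left).
February has 28 days (17 left).
17 days into March → March 17, 1987.

March 17, 1987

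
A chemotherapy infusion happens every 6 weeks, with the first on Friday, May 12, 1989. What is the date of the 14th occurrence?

The 14th occurrence is 13 intervals after the first: 13 × 42 = 546 days after May 12, 1989.
May has 31 days — 19 days to the end of May leaves 527.
From end of May to end of 1989 is 214 days (313 left).
Jan has 31 days (282 left).
Feb has 28 days (254 left).
Mar has 31 days (223 left).
Apr has 30 days (193 left).
May has 31 days (162 left).
Jun has 30 days (132 left).
Jul has 31 days (101 left).
Aug has 31 days (70 left).
Sep has 30 days (40 left).
Oct has 31 days (9 left).
9 days into Nov → Nov 9, 1990.

Nov 9, 1990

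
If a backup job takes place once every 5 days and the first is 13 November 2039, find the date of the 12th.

7 January 2040

The 12th occurrence is 11 intervals after the first: 11 × 5 = 55 days after 13 November 2039.
November has 30 days — 17 days to the end of November leaves 38.
December has 31 days (7 left).
7 days into January → 7 January 2040.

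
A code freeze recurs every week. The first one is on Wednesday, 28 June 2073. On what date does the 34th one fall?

14 February 2074

The 34th occurrence is 33 intervals after the first: 33 × 7 = 231 days after 28 June 2073.
June has 30 days — 2 days to the end of June leaves 229.
July has 31 days (198 left).
August has 31 days (167 left).
September has 30 days (137 left).
October has 31 days (106 left).
November has 30 days (76 left).
December has 31 days (45 left).
January has 31 days (14 left).
14 days into February → 14 February 2074.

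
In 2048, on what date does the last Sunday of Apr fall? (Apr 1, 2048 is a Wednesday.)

Apr 26, 2048

Apr 2048 begins on a Wednesday, so the first Sunday is Apr 5 (4 days later).
Apr 2048 has 30 days. Adding weeks: 5, 12, 19, 26 — the last one ≤ 30 is the 26th.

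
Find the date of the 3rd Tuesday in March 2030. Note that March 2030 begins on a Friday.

March 2030 begins on a Friday, so the first Tuesday is March 5 (4 days later).
The 3rd Tuesday is 2 weeks later: 5 + 14 = 19.

19 March 2030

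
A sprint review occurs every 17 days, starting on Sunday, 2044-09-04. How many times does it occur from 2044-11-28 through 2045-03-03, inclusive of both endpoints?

Occurrences land 17·i days after 2044-09-04 for i = 0, 1, 2, …
2044-11-28 is 85 days after the start; 85 ÷ 17 = 5 remainder 0. First occurrence in the window: #6 on 2044-11-28 (5×17 = 85 days in).
2045-03-03 is 180 days after the start; 180 ÷ 17 = 10 remainder 10. Last occurrence in the window: #11 on 2045-02-21.
Occurrences #6 through #11: 6 in total.

6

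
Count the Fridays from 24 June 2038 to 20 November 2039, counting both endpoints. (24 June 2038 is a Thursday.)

24 June 2038 is a Thursday; the first Friday on or after it is 25 June 2038 (1 day later).
From 25 June 2038 to 20 November 2039: 189 + 324 = 513 days (rest of 2038, to 20 November 2039 in 2039).
513 ÷ 7 = 73 full weeks with remainder 2, so 73 more Fridays after the first → 74.

74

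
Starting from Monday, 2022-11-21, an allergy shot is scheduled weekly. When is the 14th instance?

The 14th occurrence is 13 intervals after the first: 13 × 7 = 91 days after 2022-11-21.
November has 30 days — 9 days to the end of November leaves 82.
December has 31 days (51 left).
January has 31 days (20 left).
20 days into February → 2023-02-20.

2023-02-20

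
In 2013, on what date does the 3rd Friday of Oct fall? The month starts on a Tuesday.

Oct 2013 begins on a Tuesday, so the first Friday is Oct 4 (3 days later).
The 3rd Friday is 2 weeks later: 4 + 14 = 18.

Oct 18, 2013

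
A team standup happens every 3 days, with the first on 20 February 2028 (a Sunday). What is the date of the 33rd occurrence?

26 May 2028

The 33rd occurrence is 32 intervals after the first: 32 × 3 = 96 days after 20 February 2028.
February has 29 days — 9 days to the end of February leaves 87.
March has 31 days (56 left).
April has 30 days (26 left).
26 days into May → 26 May 2028.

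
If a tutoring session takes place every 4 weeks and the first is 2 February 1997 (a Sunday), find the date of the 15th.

The 15th occurrence is 14 intervals after the first: 14 × 28 = 392 days after 2 February 1997.
February has 28 days — 26 days to the end of February leaves 366.
March has 31 days (335 left).
April has 30 days (305 left).
May has 31 days (274 left).
June has 30 days (244 left).
July has 31 days (213 left).
August has 31 days (182 left).
September has 30 days (152 left).
October has 31 days (121 left).
November has 30 days (91 left).
December has 31 days (60 left).
January has 31 days (29 left).
February has 28 days (1 left).
1 day into March → 1 March 1998.

1 March 1998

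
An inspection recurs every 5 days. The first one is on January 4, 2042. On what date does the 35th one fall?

June 23, 2042

The 35th occurrence is 34 intervals after the first: 34 × 5 = 170 days after January 4, 2042.
January has 31 days — 27 days to the end of January leaves 143.
February has 28 days (115 left).
March has 31 days (84 left).
April has 30 days (54 left).
May has 31 days (23 left).
23 days into June → June 23, 2042.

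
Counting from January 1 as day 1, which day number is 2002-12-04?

Days in months before December: 31 + 28 + 31 + 30 + 31 + 30 + 31 + 31 + 30 + 31 + 30 = 334.
Plus 4 days into December → day 338.

338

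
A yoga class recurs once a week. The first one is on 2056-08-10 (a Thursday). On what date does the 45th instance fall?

2057-06-14

The 45th occurrence is 44 intervals after the first: 44 × 7 = 308 days after 2056-08-10.
August has 31 days — 21 days to the end of August leaves 287.
September has 30 days (257 left).
October has 31 days (226 left).
November has 30 days (196 left).
December has 31 days (165 left).
January has 31 days (134 left).
February has 28 days (106 left).
March has 31 days (75 left).
April has 30 days (45 left).
May has 31 days (14 left).
14 days into June → 2057-06-14.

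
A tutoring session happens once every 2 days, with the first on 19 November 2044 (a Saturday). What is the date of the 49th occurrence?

23 February 2045

The 49th occurrence is 48 intervals after the first: 48 × 2 = 96 days after 19 November 2044.
November has 30 days — 11 days to the end of November leaves 85.
December has 31 days (54 left).
January has 31 days (23 left).
23 days into February → 23 February 2045.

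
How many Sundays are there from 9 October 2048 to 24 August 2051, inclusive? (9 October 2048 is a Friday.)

9 October 2048 is a Friday; the first Sunday on or after it is 11 October 2048 (2 days later).
From 11 October 2048 to 24 August 2051: 81 + 365 + 365 + 236 = 1047 days (rest of 2048, 2049, 2050, to 24 August 2051 in 2051).
1047 ÷ 7 = 149 full weeks with remainder 4, so 149 more Sundays after the first → 150.

150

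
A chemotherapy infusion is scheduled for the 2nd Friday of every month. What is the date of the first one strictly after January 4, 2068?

January 2068 starts on a Sunday; its first Friday is the 6th, so the 2nd Friday is the 13th — January 13, 2068.
January 13, 2068 is after January 4, 2068, so that is the next one.

January 13, 2068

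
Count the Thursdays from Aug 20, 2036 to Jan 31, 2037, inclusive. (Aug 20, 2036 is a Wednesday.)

24

Aug 20, 2036 is a Wednesday; the first Thursday on or after it is Aug 21, 2036 (1 day later).
From Aug 21, 2036 to Jan 31, 2037: 10 + 30 + 31 + 30 + 31 + 31 = 163 days (rest of Aug, Sep, Oct, Nov, Dec, Jan).
163 ÷ 7 = 23 full weeks with remainder 2, so 23 more Thursdays after the first → 24.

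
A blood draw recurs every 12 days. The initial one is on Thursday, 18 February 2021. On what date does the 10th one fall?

6 June 2021

The 10th occurrence is 9 intervals after the first: 9 × 12 = 108 days after 18 February 2021.
February has 28 days — 10 days to the end of February leaves 98.
March has 31 days (67 left).
April has 30 days (37 left).
May has 31 days (6 left).
6 days into June → 6 June 2021.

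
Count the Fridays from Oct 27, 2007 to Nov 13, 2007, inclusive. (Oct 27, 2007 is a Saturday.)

2

Oct 27, 2007 is a Saturday; the first Friday on or after it is Nov 2, 2007 (6 days later).
From Nov 2, 2007 to Nov 13, 2007 is 13 − 2 = 11 days.
11 ÷ 7 = 1 full weeks with remainder 4, so 1 more Fridays after the first → 2.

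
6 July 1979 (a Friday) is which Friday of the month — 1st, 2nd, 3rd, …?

1st

Day 6 falls in week ⌈6/7⌉ of the month.
Days 1–7 hold the 1st Friday, 8–14 the 2nd, 15–21 the 3rd, 22–28 the 4th, 29–31 the 5th.
6 is in the range for the 1st.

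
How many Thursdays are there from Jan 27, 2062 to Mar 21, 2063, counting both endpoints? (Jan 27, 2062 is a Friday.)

59

Jan 27, 2062 is a Friday; the first Thursday on or after it is Feb 2, 2062 (6 days later).
From Feb 2, 2062 to Mar 21, 2063: 332 + 80 = 412 days (rest of 2062, to Mar 21, 2063 in 2063).
412 ÷ 7 = 58 full weeks with remainder 6, so 58 more Thursdays after the first → 59.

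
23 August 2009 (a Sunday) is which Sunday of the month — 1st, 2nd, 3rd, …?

Day 23 falls in week ⌈23/7⌉ of the month.
Days 1–7 hold the 1st Sunday, 8–14 the 2nd, 15–21 the 3rd, 22–28 the 4th, 29–31 the 5th.
23 is in the range for the 4th.

4th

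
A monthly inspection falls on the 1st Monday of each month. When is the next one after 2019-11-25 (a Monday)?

2019-12-02

November 2019 starts on a Friday, so its 1st Monday is 2019-11-04 (3 days in).
That is not after 2019-11-25, so look at December 2019.
December 2019 starts on a Sunday, so its 1st Monday is 2019-12-02 (1 day in).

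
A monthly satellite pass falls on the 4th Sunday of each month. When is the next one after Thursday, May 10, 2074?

May 2074 starts on a Tuesday; its first Sunday is the 6th, so the 4th Sunday is the 27th — May 27, 2074.
May 27, 2074 is after May 10, 2074, so that is the next one.

May 27, 2074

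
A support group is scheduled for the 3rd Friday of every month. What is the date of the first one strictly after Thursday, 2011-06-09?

June 2011 starts on a Wednesday; its first Friday is the 3rd, so the 3rd Friday is the 17th — 2011-06-17.
2011-06-17 is after 2011-06-09, so that is the next one.

2011-06-17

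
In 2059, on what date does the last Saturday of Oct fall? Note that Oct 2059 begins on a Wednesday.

Oct 25, 2059

Oct 2059 begins on a Wednesday, so the first Saturday is Oct 4 (3 days later).
Oct 2059 has 31 days. Adding weeks: 4, 11, 18, 25 — the last one ≤ 31 is the 25th.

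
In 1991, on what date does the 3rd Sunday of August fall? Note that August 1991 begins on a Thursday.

August 18, 1991

August 1991 begins on a Thursday, so the first Sunday is August 4 (3 days later).
The 3rd Sunday is 2 weeks later: 4 + 14 = 18.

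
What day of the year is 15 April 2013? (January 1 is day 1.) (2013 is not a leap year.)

105

Days in months before April: 31 + 28 + 31 = 90.
Plus 15 days into April → day 105.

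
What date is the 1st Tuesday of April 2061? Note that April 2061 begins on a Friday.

April 5, 2061

April 2061 begins on a Friday, so the first Tuesday is April 5 (4 days later).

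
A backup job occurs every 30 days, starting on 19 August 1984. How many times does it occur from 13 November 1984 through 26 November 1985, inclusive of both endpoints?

13

Occurrences land 30·i days after 19 August 1984 for i = 0, 1, 2, …
13 November 1984 is 86 days after the start; 86 ÷ 30 = 2 remainder 26; since the remainder is 26, round up to i = 3. First occurrence in the window: #4 on 17 November 1984 (3×30 = 90 days in).
26 November 1985 is 464 days after the start; 464 ÷ 30 = 15 remainder 14. Last occurrence in the window: #16 on 12 November 1985.
Occurrences #4 through #16: 13 in total.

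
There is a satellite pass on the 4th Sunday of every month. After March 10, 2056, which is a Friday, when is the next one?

March 2056 starts on a Wednesday; its first Sunday is the 5th, so the 4th Sunday is the 26th — March 26, 2056.
March 26, 2056 is after March 10, 2056, so that is the next one.

March 26, 2056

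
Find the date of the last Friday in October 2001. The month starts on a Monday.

October 2001 begins on a Monday, so the first Friday is October 5 (4 days later).
October 2001 has 31 days. Adding weeks: 5, 12, 19, 26 — the last one ≤ 31 is the 26th.

2001-10-26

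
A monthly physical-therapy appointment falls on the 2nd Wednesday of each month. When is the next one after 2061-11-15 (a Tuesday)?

November 2061 starts on a Tuesday; its first Wednesday is the 2nd, so the 2nd Wednesday is the 9th — 2061-11-09.
That is not after 2061-11-15, so look at December 2061.
December 2061 starts on a Thursday; its first Wednesday is the 7th, so the 2nd Wednesday is the 14th — 2061-12-14.

2061-12-14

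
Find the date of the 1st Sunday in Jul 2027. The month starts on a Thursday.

Jul 4, 2027

Jul 2027 begins on a Thursday, so the first Sunday is Jul 4 (3 days later).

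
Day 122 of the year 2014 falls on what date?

2014-05-02

January has 31 days (122 − 31 = 91 remain).
February has 28 days (91 − 28 = 63 remain).
March has 31 days (63 − 31 = 32 remain).
April has 30 days (32 − 30 = 2 remain).
2 into May → May 2.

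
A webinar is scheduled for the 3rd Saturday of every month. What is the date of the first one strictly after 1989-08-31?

1989-09-16

August 1989 starts on a Tuesday; its first Saturday is the 5th, so the 3rd Saturday is the 19th — 1989-08-19.
That is not after 1989-08-31, so look at September 1989.
September 1989 starts on a Friday; its first Saturday is the 2nd, so the 3rd Saturday is the 16th — 1989-09-16.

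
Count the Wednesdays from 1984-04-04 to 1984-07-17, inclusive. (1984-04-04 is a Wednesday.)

15

1984-04-04 is a Wednesday; the first Wednesday on or after it is 1984-04-04.
From 1984-04-04 to 1984-07-17: 26 + 31 + 30 + 17 = 104 days (rest of April, May, June, July).
104 ÷ 7 = 14 full weeks with remainder 6, so 14 more Wednesdays after the first → 15.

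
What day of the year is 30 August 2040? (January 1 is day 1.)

243

Days in months before August: 31 + 29 + 31 + 30 + 31 + 30 + 31 = 213.
Plus 30 days into August → day 243.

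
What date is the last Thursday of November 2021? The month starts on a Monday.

November 2021 begins on a Monday, so the first Thursday is November 4 (3 days later).
November 2021 has 30 days. Adding weeks: 4, 11, 18, 25 — the last one ≤ 30 is the 25th.

November 25, 2021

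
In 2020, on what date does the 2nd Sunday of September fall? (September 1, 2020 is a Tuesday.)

September 2020 begins on a Tuesday, so the first Sunday is September 6 (5 days later).
The 2nd Sunday is 1 weeks later: 6 + 7 = 13.

2020-09-13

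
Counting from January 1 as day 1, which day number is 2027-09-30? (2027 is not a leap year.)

Days in months before September: 31 + 28 + 31 + 30 + 31 + 30 + 31 + 31 = 243.
Plus 30 days into September → day 273.

273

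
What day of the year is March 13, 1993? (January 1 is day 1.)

Days in months before March: 31 + 28 = 59.
Plus 13 days into March → day 72.

72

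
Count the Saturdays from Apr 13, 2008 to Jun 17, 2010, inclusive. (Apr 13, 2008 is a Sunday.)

113

Apr 13, 2008 is a Sunday; the first Saturday on or after it is Apr 19, 2008 (6 days later).
From Apr 19, 2008 to Jun 17, 2010: 256 + 365 + 168 = 789 days (rest of 2008, 2009, to Jun 17, 2010 in 2010).
789 ÷ 7 = 112 full weeks with remainder 5, so 112 more Saturdays after the first → 113.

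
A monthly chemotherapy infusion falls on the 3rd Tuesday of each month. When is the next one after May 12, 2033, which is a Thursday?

May 2033 starts on a Sunday; its first Tuesday is the 3rd, so the 3rd Tuesday is the 17th — May 17, 2033.
May 17, 2033 is after May 12, 2033, so that is the next one.

May 17, 2033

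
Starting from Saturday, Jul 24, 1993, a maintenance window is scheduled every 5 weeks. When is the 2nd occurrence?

Aug 28, 1993

The 2nd occurrence is 1 interval after the first: 1 × 35 = 35 days after Jul 24, 1993.
Jul has 31 days — 7 days to the end of Jul leaves 28.
28 days into Aug → Aug 28, 1993.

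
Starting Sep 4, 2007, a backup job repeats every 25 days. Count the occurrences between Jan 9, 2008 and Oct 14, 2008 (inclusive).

Occurrences land 25·i days after Sep 4, 2007 for i = 0, 1, 2, …
Jan 9, 2008 is 127 days after the start; 127 ÷ 25 = 5 remainder 2; since the remainder is 2, round up to i = 6. First occurrence in the window: #7 on Feb 1, 2008 (6×25 = 150 days in).
Oct 14, 2008 is 406 days after the start; 406 ÷ 25 = 16 remainder 6. Last occurrence in the window: #17 on Oct 8, 2008.
Occurrences #7 through #17: 11 in total.

11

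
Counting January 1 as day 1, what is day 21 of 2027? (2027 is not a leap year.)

21 into January → January 21.

January 21, 2027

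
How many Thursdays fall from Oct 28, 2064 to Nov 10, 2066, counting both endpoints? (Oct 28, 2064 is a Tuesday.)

106

Oct 28, 2064 is a Tuesday; the first Thursday on or after it is Oct 30, 2064 (2 days later).
From Oct 30, 2064 to Nov 10, 2066: 62 + 365 + 314 = 741 days (rest of 2064, 2065, to Nov 10, 2066 in 2066).
741 ÷ 7 = 105 full weeks with remainder 6, so 105 more Thursdays after the first → 106.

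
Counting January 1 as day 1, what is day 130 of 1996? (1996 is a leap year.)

January has 31 days (130 − 31 = 99 remain).
February has 29 days (99 − 29 = 70 remain).
March has 31 days (70 − 31 = 39 remain).
April has 30 days (39 − 30 = 9 remain).
9 into May → May 9.

9 May 1996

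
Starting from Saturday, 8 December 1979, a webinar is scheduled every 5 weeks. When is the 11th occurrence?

22 November 1980

The 11th occurrence is 10 intervals after the first: 10 × 35 = 350 days after 8 December 1979.
December has 31 days — 23 days to the end of December leaves 327.
January has 31 days (296 left).
February has 29 days (267 left).
March has 31 days (236 left).
April has 30 days (206 left).
May has 31 days (175 left).
June has 30 days (145 left).
July has 31 days (114 left).
August has 31 days (83 left).
September has 30 days (53 left).
October has 31 days (22 left).
22 days into November → 22 November 1980.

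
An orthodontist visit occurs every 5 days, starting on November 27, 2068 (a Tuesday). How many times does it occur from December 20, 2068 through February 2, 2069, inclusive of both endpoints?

9

Occurrences land 5·i days after November 27, 2068 for i = 0, 1, 2, …
December 20, 2068 is 23 days after the start; 23 ÷ 5 = 4 remainder 3; since the remainder is 3, round up to i = 5. First occurrence in the window: #6 on December 22, 2068 (5×5 = 25 days in).
February 2, 2069 is 67 days after the start; 67 ÷ 5 = 13 remainder 2. Last occurrence in the window: #14 on January 31, 2069.
Occurrences #6 through #14: 9 in total.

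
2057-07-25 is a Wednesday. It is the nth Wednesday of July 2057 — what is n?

Day 25 falls in week ⌈25/7⌉ of the month.
Days 1–7 hold the 1st Wednesday, 8–14 the 2nd, 15–21 the 3rd, 22–28 the 4th, 29–31 the 5th.
25 is in the range for the 4th.

4th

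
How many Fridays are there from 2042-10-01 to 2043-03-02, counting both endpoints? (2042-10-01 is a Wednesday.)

22

2042-10-01 is a Wednesday; the first Friday on or after it is 2042-10-03 (2 days later).
From 2042-10-03 to 2043-03-02: 28 + 30 + 31 + 31 + 28 + 2 = 150 days (rest of October, November, December, January, February, March).
150 ÷ 7 = 21 full weeks with remainder 3, so 21 more Fridays after the first → 22.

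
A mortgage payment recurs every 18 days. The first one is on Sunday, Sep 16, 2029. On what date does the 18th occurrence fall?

The 18th occurrence is 17 intervals after the first: 17 × 18 = 306 days after Sep 16, 2029.
Sep has 30 days — 14 days to the end of Sep leaves 292.
Oct has 31 days (261 left).
Nov has 30 days (231 left).
Dec has 31 days (200 left).
Jan has 31 days (169 left).
Feb has 28 days (141 left).
Mar has 31 days (110 left).
Apr has 30 days (80 left).
May has 31 days (49 left).
Jun has 30 days (19 left).
19 days into Jul → Jul 19, 2030.

Jul 19, 2030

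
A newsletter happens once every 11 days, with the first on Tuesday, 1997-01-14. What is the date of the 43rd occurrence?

The 43rd occurrence is 42 intervals after the first: 42 × 11 = 462 days after 1997-01-14.
January has 31 days — 17 days to the end of January leaves 445.
From end of January to end of 1997 is 334 days (111 left).
January has 31 days (80 left).
February has 28 days (52 left).
March has 31 days (21 left).
21 days into April → 1998-04-21.

1998-04-21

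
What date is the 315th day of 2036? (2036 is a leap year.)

November 10, 2036

January has 31 days (315 − 31 = 284 remain).
February has 29 days (284 − 29 = 255 remain).
March has 31 days (255 − 31 = 224 remain).
April has 30 days (224 − 30 = 194 remain).
May has 31 days (194 − 31 = 163 remain).
June has 30 days (163 − 30 = 133 remain).
July has 31 days (133 − 31 = 102 remain).
August has 31 days (102 − 31 = 71 remain).
September has 30 days (71 − 30 = 41 remain).
October has 31 days (41 − 31 = 10 remain).
10 into November → November 10.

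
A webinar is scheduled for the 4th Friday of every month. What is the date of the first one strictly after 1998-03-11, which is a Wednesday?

March 1998 starts on a Sunday; its first Friday is the 6th, so the 4th Friday is the 27th — 1998-03-27.
1998-03-27 is after 1998-03-11, so that is the next one.

1998-03-27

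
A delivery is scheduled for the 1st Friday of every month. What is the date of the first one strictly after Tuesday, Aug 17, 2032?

Sep 3, 2032

Aug 2032 starts on a Sunday, so its 1st Friday is Aug 6, 2032 (5 days in).
That is not after Aug 17, 2032, so look at Sep 2032.
Sep 2032 starts on a Wednesday, so its 1st Friday is Sep 3, 2032 (2 days in).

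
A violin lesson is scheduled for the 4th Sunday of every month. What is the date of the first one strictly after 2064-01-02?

2064-01-27

January 2064 starts on a Tuesday; its first Sunday is the 6th, so the 4th Sunday is the 27th — 2064-01-27.
2064-01-27 is after 2064-01-02, so that is the next one.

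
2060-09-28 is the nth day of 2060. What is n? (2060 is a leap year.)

Days in months before September: 31 + 29 + 31 + 30 + 31 + 30 + 31 + 31 = 244.
Plus 28 days into September → day 272.

272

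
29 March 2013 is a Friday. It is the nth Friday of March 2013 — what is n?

Day 29 falls in week ⌈29/7⌉ of the month.
Days 1–7 hold the 1st Friday, 8–14 the 2nd, 15–21 the 3rd, 22–28 the 4th, 29–31 the 5th.
29 is in the range for the 5th.

5th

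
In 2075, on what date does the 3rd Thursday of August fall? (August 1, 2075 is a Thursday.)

August 2075 begins on a Thursday, so the first Thursday is August 1.
The 3rd Thursday is 2 weeks later: 1 + 14 = 15.

August 15, 2075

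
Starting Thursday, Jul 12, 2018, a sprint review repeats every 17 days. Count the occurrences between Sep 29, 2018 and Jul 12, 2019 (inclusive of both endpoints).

Occurrences land 17·i days after Jul 12, 2018 for i = 0, 1, 2, …
Sep 29, 2018 is 79 days after the start; 79 ÷ 17 = 4 remainder 11; since the remainder is 11, round up to i = 5. First occurrence in the window: #6 on Oct 5, 2018 (5×17 = 85 days in).
Jul 12, 2019 is 365 days after the start; 365 ÷ 17 = 21 remainder 8. Last occurrence in the window: #22 on Jul 4, 2019.
Occurrences #6 through #22: 17 in total.

17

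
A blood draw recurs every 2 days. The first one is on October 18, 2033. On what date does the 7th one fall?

The 7th occurrence is 6 intervals after the first: 6 × 2 = 12 days after October 18, 2033.
12 days later is October 30, 2033.

October 30, 2033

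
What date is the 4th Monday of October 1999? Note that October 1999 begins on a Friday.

October 1999 begins on a Friday, so the first Monday is October 4 (3 days later).
The 4th Monday is 3 weeks later: 4 + 21 = 25.

1999-10-25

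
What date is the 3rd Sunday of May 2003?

May 18, 2003

May 2003 begins on a Thursday, so the first Sunday is May 4 (3 days later).
The 3rd Sunday is 2 weeks later: 4 + 14 = 18.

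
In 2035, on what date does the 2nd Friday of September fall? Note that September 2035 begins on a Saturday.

September 2035 begins on a Saturday, so the first Friday is September 7 (6 days later).
The 2nd Friday is 1 weeks later: 7 + 7 = 14.

2035-09-14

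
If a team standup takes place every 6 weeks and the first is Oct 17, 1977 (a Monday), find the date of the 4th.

Feb 20, 1978

The 4th occurrence is 3 intervals after the first: 3 × 42 = 126 days after Oct 17, 1977.
Oct has 31 days — 14 days to the end of Oct leaves 112.
Nov has 30 days (82 left).
Dec has 31 days (51 left).
Jan has 31 days (20 left).
20 days into Feb → Feb 20, 1978.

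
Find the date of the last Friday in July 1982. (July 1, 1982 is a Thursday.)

1982-07-30

July 1982 begins on a Thursday, so the first Friday is July 2 (1 day later).
July 1982 has 31 days. Adding weeks: 2, 9, 16, 23, 30 — the last one ≤ 31 is the 30th.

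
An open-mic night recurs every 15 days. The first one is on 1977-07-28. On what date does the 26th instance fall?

The 26th occurrence is 25 intervals after the first: 25 × 15 = 375 days after 1977-07-28.
July has 31 days — 3 days to the end of July leaves 372.
August has 31 days (341 left).
September has 30 days (311 left).
October has 31 days (280 left).
November has 30 days (250 left).
December has 31 days (219 left).
January has 31 days (188 left).
February has 28 days (160 left).
March has 31 days (129 left).
April has 30 days (99 left).
May has 31 days (68 left).
June has 30 days (38 left).
July has 31 days (7 left).
7 days into August → 1978-08-07.

1978-08-07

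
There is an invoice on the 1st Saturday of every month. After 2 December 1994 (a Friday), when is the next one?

3 December 1994

December 1994 starts on a Thursday, so its 1st Saturday is 3 December 1994 (2 days in).
3 December 1994 is after 2 December 1994, so that is the next one.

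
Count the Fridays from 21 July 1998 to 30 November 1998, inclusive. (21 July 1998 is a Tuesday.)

21 July 1998 is a Tuesday; the first Friday on or after it is 24 July 1998 (3 days later).
From 24 July 1998 to 30 November 1998: 7 + 31 + 30 + 31 + 30 = 129 days (rest of July, August, September, October, November).
129 ÷ 7 = 18 full weeks with remainder 3, so 18 more Fridays after the first → 19.

19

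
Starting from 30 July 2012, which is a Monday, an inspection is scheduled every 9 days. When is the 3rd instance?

17 August 2012

The 3rd occurrence is 2 intervals after the first: 2 × 9 = 18 days after 30 July 2012.
July has 31 days — 1 day to the end of July leaves 17.
17 days into August → 17 August 2012.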